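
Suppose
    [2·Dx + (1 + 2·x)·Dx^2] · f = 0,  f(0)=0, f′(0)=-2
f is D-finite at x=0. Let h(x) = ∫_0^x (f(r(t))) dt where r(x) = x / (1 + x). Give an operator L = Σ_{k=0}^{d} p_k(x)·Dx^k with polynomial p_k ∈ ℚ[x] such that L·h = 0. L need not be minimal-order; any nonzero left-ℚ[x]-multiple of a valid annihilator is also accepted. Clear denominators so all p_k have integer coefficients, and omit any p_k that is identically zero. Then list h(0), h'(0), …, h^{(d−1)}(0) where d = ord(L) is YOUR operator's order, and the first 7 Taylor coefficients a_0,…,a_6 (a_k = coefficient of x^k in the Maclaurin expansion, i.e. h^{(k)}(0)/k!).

L = (4 + 6·x)·Dx^2 + (1 + 4·x + 3·x^2)·Dx^3  (order 3).
h: a_k = 0, 0, -1, 4/3, -13/6, 4, -121/15, …
ICs: h(0) = 0, h′(0) = 0, h′′(0) = -2.

f: a_k = 0, -2, 2, -8/3, 4, -32/5, 32/3, …
L₀ from L_f via x↦r, Dx↦r'^{-1}Dx.
∫: right-multiply L₀ by Dx.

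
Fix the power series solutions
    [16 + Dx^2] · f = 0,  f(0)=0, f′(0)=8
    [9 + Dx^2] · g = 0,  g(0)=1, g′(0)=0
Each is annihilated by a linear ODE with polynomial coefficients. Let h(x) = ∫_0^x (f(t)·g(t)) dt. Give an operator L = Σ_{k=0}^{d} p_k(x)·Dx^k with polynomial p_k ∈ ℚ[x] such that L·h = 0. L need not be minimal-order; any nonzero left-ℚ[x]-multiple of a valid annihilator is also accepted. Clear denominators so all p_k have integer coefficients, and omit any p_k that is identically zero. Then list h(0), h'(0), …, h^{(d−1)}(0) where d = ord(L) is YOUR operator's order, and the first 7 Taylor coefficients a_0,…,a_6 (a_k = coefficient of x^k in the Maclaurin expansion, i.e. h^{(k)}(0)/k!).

f: a_k = 0, 8, 0, -64/3, 0, 256/15, 0, …
g: a_k = 1, 0, -9/2, 0, 27/8, 0, -81/80, …
h₀=f·g: eliminate ⇒ L₀, order ≤ 2·2.
h=∫h₀ ⇒ L = L₀·Dx.
L = 49·Dx + 50·Dx^3 + Dx^5  (order 5).
h: a_k = 0, 0, 4, 0, -43/3, 0, 2101/90, …
ICs: h(0) = 0, h′(0) = 0, h′′(0) = 8, h′′′(0) = 0, h′′′′(0) = -344.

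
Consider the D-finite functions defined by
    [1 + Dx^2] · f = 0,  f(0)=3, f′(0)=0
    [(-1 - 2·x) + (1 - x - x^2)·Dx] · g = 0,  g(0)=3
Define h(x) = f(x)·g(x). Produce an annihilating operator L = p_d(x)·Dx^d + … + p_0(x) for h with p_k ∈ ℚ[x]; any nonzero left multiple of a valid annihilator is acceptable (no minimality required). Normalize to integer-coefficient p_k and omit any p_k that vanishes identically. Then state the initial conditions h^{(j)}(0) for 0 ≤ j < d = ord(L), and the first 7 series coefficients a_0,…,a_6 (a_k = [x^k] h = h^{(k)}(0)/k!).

L = (1 + x + x^2) + (2 + 4·x)·Dx + (-1 + x + x^2)·Dx^2  (order 2).
h: a_k = 9, 9, 27/2, 45/2, 291/8, 471/8, 7619/80, …
ICs: h(0) = 9, h′(0) = 9.

f: a_k = 3, 0, -3/2, 0, 1/8, 0, -1/240, …
g: a_k = 3, 3, 6, 9, 15, 24, 39, …
Sym-product of L_f,L_g gives L₀ (≤ ord 2).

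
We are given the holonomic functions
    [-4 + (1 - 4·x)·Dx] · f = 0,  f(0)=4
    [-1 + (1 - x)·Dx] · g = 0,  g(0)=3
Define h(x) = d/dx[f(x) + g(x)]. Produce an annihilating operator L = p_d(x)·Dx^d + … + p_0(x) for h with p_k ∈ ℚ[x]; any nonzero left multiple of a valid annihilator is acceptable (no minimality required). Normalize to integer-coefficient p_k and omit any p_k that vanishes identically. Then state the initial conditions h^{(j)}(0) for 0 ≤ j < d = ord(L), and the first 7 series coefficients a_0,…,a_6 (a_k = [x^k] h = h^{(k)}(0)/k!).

L = 24 + (-15 + 24·x)·Dx + (1 - 5·x + 4·x^2)·Dx^2  (order 2).
h: a_k = 19, 134, 777, 4108, 20495, 98322, 458773, …
ICs: h(0) = 19, h′(0) = 134.

f: a_k = 4, 16, 64, 256, 1024, 4096, 16384, …
g: a_k = 3, 3, 3, 3, 3, 3, 3, …
Weyl lclm of L_f,L_g ⇒ L₀ (ord ≤ 2).
Derive L from L₀ (diff closure).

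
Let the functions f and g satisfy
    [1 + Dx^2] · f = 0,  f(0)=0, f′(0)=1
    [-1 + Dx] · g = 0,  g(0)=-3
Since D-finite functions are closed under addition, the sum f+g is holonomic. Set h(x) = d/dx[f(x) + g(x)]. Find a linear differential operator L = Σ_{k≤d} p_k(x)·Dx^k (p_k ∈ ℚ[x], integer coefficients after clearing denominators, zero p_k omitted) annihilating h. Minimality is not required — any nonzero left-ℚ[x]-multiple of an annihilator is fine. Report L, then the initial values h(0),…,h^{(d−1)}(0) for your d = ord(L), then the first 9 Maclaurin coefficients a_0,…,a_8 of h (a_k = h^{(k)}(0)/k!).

L = 1 - Dx + Dx^2 - Dx^3  (order 3).
h: a_k = -2, -3, -2, -1/2, -1/12, -1/40, -1/180, -1/1680, -1/20160, …
ICs: h(0) = -2, h′(0) = -3, h′′(0) = -4.

f: a_k = 0, 1, 0, -1/6, 0, 1/120, 0, -1/5040, 0, …
g: a_k = -3, -3, -3/2, -1/2, -1/8, -1/40, -1/240, -1/1680, -1/13440, …
f+g: L₀ = lclm(L_f,L_g), ord ≤ 2+1.
Derive L from L₀ (diff closure).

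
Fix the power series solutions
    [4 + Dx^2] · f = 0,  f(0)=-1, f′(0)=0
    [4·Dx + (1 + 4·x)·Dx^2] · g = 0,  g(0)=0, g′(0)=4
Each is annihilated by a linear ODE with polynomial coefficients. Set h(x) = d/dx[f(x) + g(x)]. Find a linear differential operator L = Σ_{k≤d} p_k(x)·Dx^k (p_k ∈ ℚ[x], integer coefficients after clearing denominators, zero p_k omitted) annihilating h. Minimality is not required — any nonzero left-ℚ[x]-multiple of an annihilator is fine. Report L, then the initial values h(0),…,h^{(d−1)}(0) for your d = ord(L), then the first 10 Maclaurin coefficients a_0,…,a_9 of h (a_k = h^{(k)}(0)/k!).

L = (400 + 128·x + 256·x^2) + (36 + 176·x + 192·x^2 + 256·x^3)·Dx + (100 + 32·x + 64·x^2)·Dx^2 + (9 + 44·x + 48·x^2 + 64·x^3)·Dx^3  (order 3).
h: a_k = 4, -12, 64, -776/3, 1024, -61432/15, 16384, -20643856/315, 262144, -2972712952/2835, …
ICs: h(0) = 4, h′(0) = -12, h′′(0) = 128.

f: a_k = -1, 0, 2, 0, -2/3, 0, 4/45, 0, -2/315, 0, …
g: a_k = 0, 4, -8, 64/3, -64, 1024/5, -2048/3, 16384/7, -8192, 262144/9, …
h₀=f+g: left-lcm gives L₀, ord ≤ 4.
h₀' ⇒ L via d/dx closure of L₀.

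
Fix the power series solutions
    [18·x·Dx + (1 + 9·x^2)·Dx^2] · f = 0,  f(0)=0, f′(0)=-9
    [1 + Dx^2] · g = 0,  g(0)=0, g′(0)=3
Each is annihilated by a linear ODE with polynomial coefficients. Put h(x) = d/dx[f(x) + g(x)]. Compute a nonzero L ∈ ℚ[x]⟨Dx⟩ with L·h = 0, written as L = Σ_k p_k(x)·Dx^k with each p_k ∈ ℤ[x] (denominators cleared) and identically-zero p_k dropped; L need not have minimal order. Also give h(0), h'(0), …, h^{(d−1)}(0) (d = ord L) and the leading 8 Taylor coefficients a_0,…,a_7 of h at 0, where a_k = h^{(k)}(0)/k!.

L = (-1926·x + 17820·x^3 + 1458·x^5) + (-17 + 351·x^2 + 4617·x^4 + 729·x^6)·Dx + (-1926·x + 17820·x^3 + 1458·x^5)·Dx^2 + (-17 + 351·x^2 + 4617·x^4 + 729·x^6)·Dx^3  (order 3).
h: a_k = -6, 0, 159/2, 0, -5831/8, 0, 1574639/240, 0, …
ICs: h(0) = -6, h′(0) = 0, h′′(0) = 159.

f: a_k = 0, -9, 0, 27, 0, -729/5, 0, 6561/7, …
g: a_k = 0, 3, 0, -1/2, 0, 1/40, 0, -1/1680, …
f+g: L₀ = lclm(L_f,L_g), ord ≤ 2+2.
h=h₀': d/dx-closure on L₀ ⇒ L.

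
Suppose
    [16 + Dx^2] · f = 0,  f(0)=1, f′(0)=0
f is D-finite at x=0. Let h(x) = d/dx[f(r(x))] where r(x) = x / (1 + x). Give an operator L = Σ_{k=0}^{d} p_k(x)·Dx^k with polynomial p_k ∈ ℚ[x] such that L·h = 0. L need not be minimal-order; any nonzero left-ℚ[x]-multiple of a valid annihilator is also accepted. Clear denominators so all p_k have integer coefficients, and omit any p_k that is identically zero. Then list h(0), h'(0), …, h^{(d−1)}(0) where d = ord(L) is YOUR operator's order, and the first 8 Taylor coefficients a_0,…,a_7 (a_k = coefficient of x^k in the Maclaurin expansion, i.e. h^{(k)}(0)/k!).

f: a_k = 1, 0, -8, 0, 32/3, 0, -256/45, 0, …
Change of var in L_f (x↦r) gives L₀.
h=h₀': d/dx-closure on L₀ ⇒ L.
L = (22 + 12·x + 6·x^2) + (6 + 18·x + 18·x^2 + 6·x^3)·Dx + (1 + 4·x + 6·x^2 + 4·x^3 + x^4)·Dx^2  (order 2).
h: a_k = 0, -16, 48, -160/3, -160/3, 5488/15, -4592/5, 100544/63, …
ICs: h(0) = 0, h′(0) = -16.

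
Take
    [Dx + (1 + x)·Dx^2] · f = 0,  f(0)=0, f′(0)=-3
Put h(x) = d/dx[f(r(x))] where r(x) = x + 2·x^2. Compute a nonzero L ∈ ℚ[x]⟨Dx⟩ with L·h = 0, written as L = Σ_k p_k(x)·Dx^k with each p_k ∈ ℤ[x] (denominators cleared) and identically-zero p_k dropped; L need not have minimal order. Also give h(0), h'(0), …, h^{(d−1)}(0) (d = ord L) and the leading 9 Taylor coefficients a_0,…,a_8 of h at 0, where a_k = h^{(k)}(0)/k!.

L = (-3 + 4·x + 8·x^2) + (1 + 5·x + 6·x^2 + 8·x^3)·Dx  (order 1).
h: a_k = -3, -9, 15, 3, -33, 27, 39, -93, 15, …
ICs: h(0) = -3.

f: a_k = 0, -3, 3/2, -1, 3/4, -3/5, 1/2, -3/7, 3/8, …
Change of var in L_f (x↦r) gives L₀.
Differentiate: ansatz ord ≤ ord L₀ ⇒ L.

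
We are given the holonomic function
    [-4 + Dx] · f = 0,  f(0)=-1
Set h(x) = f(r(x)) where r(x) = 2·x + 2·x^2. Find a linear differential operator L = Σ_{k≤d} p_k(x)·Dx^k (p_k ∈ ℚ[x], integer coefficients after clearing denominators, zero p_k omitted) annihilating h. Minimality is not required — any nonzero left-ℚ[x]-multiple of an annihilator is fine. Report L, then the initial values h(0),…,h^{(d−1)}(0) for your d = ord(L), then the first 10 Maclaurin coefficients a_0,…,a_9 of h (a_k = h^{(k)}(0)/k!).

L = (-8 - 16·x) + Dx  (order 1).
h: a_k = -1, -8, -40, -448/3, -1376/3, -18176/15, -127744/45, -378880/63, -3682816/315, -59772928/2835, …
ICs: h(0) = -1.

f: a_k = -1, -4, -8, -32/3, -32/3, -128/15, -256/45, -1024/315, -512/315, -2048/2835, …
h₀=f(r): pull back L_f along r ⇒ L₀.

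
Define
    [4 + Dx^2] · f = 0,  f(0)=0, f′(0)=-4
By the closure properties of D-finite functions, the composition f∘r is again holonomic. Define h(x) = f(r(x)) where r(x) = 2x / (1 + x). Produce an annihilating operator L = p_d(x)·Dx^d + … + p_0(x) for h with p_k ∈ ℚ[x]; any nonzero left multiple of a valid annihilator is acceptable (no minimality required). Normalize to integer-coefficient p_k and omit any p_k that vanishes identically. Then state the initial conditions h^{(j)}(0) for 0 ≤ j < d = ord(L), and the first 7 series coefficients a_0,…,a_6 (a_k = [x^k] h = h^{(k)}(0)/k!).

f: a_k = 0, -4, 0, 8/3, 0, -8/15, 0, …
Change of var in L_f (x↦r) gives L₀.
L = 16 + (2 + 6·x + 6·x^2 + 2·x^3)·Dx + (1 + 4·x + 6·x^2 + 4·x^3 + x^4)·Dx^2  (order 2).
h: a_k = 0, -8, 8, 40/3, -56, 1544/15, -120, …
ICs: h(0) = 0, h′(0) = -8.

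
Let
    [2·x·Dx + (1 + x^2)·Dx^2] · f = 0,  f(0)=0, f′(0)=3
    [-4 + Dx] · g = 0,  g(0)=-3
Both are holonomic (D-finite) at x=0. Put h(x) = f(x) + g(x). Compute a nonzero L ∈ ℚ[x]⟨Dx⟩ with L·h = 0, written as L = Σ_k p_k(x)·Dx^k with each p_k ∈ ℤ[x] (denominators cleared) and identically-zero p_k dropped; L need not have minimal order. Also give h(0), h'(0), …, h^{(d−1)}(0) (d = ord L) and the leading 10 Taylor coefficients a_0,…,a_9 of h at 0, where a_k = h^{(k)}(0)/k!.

L = (4 - 16·x - 12·x^2 - 16·x^3)·Dx + (-9 - 13·x^2 - 8·x^4)·Dx^2 + (2 + x + 4·x^2 + x^3 + 2·x^4)·Dx^3  (order 3).
h: a_k = -3, -9, -24, -33, -32, -25, -256/15, -1069/105, -512/105, -1733/945, …
ICs: h(0) = -3, h′(0) = -9, h′′(0) = -48.

f: a_k = 0, 3, 0, -1, 0, 3/5, 0, -3/7, 0, 1/3, …
g: a_k = -3, -12, -24, -32, -32, -128/5, -256/15, -1024/105, -512/105, -2048/945, …
f+g: L₀ = lclm(L_f,L_g), ord ≤ 2+1.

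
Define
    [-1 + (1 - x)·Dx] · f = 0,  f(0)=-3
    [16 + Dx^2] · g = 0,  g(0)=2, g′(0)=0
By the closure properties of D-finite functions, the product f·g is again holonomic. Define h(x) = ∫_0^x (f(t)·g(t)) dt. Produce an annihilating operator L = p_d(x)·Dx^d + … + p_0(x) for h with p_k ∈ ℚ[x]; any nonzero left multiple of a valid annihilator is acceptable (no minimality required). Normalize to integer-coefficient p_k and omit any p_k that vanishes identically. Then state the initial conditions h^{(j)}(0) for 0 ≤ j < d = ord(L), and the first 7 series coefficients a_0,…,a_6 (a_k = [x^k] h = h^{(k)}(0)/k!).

f: a_k = -3, -3, -3, -3, -3, -3, -3, …
g: a_k = 2, 0, -16, 0, 64/3, 0, -512/45, …
f·g: L₀ = L_f ⊗_s L_g, ord ≤ 1·2.
Integrate: L := L₀·Dx.
L = (-16 + 16·x)·Dx + 2·Dx^2 + (-1 + x)·Dx^3  (order 3).
h: a_k = 0, -6, -3, 14, 21/2, -22/5, -11/3, …
ICs: h(0) = 0, h′(0) = -6, h′′(0) = -6.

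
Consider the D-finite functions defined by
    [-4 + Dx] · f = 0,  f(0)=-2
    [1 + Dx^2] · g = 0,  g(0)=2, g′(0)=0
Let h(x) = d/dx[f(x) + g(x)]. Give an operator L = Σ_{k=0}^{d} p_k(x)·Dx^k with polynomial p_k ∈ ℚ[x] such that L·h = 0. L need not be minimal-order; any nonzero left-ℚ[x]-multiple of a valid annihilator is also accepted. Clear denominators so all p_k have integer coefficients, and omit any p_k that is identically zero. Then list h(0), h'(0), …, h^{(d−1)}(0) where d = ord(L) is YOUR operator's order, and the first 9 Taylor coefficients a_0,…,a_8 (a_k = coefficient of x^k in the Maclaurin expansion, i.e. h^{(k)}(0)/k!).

L = 4 - Dx + 4·Dx^2 - Dx^3  (order 3).
h: a_k = -8, -34, -64, -85, -256/3, -4097/60, -2048/45, -4369/168, -4096/315, …
ICs: h(0) = -8, h′(0) = -34, h′′(0) = -128.

f: a_k = -2, -8, -16, -64/3, -64/3, -256/15, -512/45, -2048/315, -1024/315, …
g: a_k = 2, 0, -1, 0, 1/12, 0, -1/360, 0, 1/20160, …
f+g: L₀ = lclm(L_f,L_g), ord ≤ 1+2.
Differentiate: ansatz ord ≤ ord L₀ ⇒ L.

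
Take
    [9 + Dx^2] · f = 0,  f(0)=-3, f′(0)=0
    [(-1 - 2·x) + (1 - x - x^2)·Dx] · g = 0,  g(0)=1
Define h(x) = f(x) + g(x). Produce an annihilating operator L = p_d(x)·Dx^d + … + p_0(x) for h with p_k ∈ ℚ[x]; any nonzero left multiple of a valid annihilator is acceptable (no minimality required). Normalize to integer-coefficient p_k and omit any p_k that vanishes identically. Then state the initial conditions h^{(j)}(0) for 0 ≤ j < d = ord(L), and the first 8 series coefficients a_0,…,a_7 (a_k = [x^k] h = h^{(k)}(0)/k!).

f: a_k = -3, 0, 27/2, 0, -81/8, 0, 243/80, 0, …
g: a_k = 1, 1, 2, 3, 5, 8, 13, 21, …
h₀=f+g: left-lcm gives L₀, ord ≤ 3.
L = (-243 - 432·x + 81·x^2 - 216·x^3 - 405·x^4 - 162·x^5) + (117 - 225·x - 36·x^2 + 297·x^3 - 54·x^4 - 243·x^5 - 81·x^6)·Dx + (-27 - 48·x + 9·x^2 - 24·x^3 - 45·x^4 - 18·x^5)·Dx^2 + (13 - 25·x - 4·x^2 + 33·x^3 - 6·x^4 - 27·x^5 - 9·x^6)·Dx^3  (order 3).
h: a_k = -2, 1, 31/2, 3, -41/8, 8, 1283/80, 21, …
ICs: h(0) = -2, h′(0) = 1, h′′(0) = 31.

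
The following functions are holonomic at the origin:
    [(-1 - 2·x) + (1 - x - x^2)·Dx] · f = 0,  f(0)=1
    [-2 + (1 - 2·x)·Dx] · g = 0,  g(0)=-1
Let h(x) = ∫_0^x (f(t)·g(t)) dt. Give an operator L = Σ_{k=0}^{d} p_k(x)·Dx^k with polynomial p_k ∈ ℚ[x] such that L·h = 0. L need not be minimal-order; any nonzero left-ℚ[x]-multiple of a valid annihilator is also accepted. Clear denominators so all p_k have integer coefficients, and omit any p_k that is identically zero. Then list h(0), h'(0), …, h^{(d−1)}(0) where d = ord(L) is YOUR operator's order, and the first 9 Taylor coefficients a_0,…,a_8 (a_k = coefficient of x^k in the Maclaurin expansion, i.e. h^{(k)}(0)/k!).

L = (-3 + 2·x + 6·x^2)·Dx + (1 - 3·x + x^2 + 2·x^3)·Dx^2  (order 2).
h: a_k = 0, -1, -3/2, -8/3, -19/4, -43/5, -47/3, -201/7, -423/8, …
ICs: h(0) = 0, h′(0) = -1.

f: a_k = 1, 1, 2, 3, 5, 8, 13, 21, 34, …
g: a_k = -1, -2, -4, -8, -16, -32, -64, -128, -256, …
h₀=f·g: eliminate ⇒ L₀, order ≤ 1·1.
Integrate: L := L₀·Dx.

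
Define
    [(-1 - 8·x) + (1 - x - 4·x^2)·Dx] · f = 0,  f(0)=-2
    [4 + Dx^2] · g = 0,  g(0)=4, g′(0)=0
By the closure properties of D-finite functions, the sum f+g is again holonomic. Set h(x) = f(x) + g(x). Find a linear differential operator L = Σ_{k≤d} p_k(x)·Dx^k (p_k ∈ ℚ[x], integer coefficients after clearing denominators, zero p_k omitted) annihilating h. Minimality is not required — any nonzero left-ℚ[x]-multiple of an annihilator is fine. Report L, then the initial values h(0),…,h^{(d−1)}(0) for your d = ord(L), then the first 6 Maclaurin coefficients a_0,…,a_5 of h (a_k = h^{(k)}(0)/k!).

f: a_k = -2, -2, -10, -18, -58, -130, …
g: a_k = 4, 0, -8, 0, 8/3, 0, …
h₀=f+g: left-lcm gives L₀, ord ≤ 3.
L = (116 + 1008·x + 968·x^2 + 2688·x^3 + 640·x^4 + 1024·x^5) + (-28 - 4·x + 8·x^2 + 200·x^3 + 480·x^4 + 384·x^5 + 512·x^6)·Dx + (29 + 252·x + 242·x^2 + 672·x^3 + 160·x^4 + 256·x^5)·Dx^2 + (-7 - x + 2·x^2 + 50·x^3 + 120·x^4 + 96·x^5 + 128·x^6)·Dx^3  (order 3).
h: a_k = 2, -2, -18, -18, -166/3, -130, …
ICs: h(0) = 2, h′(0) = -2, h′′(0) = -36.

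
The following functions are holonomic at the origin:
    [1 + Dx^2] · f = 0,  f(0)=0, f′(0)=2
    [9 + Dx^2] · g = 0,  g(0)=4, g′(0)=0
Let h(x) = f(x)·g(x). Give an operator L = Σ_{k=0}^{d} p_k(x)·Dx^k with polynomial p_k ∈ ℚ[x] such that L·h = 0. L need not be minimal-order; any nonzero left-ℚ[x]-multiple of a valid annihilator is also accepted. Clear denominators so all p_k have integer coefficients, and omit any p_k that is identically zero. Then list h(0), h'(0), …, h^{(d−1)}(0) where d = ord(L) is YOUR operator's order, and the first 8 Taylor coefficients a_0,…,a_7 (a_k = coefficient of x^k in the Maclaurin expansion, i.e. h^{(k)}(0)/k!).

f: a_k = 0, 2, 0, -1/3, 0, 1/60, 0, -1/2520, …
g: a_k = 4, 0, -18, 0, 27/2, 0, -81/20, 0, …
Sym-product of L_f,L_g gives L₀ (≤ ord 4).
L = 64 + 20·Dx^2 + Dx^4  (order 4).
h: a_k = 0, 8, 0, -112/3, 0, 496/15, 0, -4064/315, …
ICs: h(0) = 0, h′(0) = 8, h′′(0) = 0, h′′′(0) = -224.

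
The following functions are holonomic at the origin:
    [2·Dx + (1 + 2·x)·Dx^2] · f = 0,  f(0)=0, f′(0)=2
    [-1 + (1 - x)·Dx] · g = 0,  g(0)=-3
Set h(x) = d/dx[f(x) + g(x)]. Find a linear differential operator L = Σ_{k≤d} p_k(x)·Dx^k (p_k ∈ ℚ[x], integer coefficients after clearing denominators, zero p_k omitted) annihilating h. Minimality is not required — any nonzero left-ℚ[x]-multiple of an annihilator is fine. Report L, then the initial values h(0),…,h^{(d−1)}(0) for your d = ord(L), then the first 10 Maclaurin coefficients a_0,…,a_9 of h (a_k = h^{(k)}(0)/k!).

f: a_k = 0, 2, -2, 8/3, -4, 32/5, -32/3, 128/7, -32, 512/9, …
g: a_k = -3, -3, -3, -3, -3, -3, -3, -3, -3, -3, …
Sum ⇒ L₀ = lclm(L_f,L_g) in ℚ(x)⟨Dx⟩.
Differentiate: ansatz ord ≤ ord L₀ ⇒ L.
L = (-14 - 4·x) + (1 - 20·x - 8·x^2)·Dx + (2 + 3·x - 3·x^2 - 2·x^3)·Dx^2  (order 2).
h: a_k = -1, -10, -1, -28, 17, -82, 107, -280, 485, -1054, …
ICs: h(0) = -1, h′(0) = -10.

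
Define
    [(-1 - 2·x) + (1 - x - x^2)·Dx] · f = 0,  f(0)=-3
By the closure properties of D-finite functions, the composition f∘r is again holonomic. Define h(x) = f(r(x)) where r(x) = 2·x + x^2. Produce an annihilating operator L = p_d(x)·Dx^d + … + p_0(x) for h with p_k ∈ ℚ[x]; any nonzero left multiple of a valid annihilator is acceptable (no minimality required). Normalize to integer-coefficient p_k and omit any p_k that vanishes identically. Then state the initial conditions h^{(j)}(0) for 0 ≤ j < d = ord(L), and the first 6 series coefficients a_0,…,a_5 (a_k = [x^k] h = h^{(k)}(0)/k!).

f: a_k = -3, -3, -6, -9, -15, -24, …
Change of var in L_f (x↦r) gives L₀.
L = (2 + 10·x + 12·x^2 + 4·x^3) + (-1 + 2·x + 5·x^2 + 4·x^3 + x^4)·Dx  (order 1).
h: a_k = -3, -6, -27, -96, -354, -1302, …
ICs: h(0) = -3.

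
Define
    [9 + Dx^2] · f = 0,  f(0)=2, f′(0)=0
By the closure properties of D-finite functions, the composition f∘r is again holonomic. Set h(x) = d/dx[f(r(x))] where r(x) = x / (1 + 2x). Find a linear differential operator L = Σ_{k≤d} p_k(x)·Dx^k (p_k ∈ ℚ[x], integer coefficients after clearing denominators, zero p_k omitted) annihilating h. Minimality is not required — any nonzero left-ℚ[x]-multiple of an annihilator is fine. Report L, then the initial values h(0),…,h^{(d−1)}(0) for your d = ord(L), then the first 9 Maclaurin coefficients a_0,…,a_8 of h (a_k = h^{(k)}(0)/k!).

L = (33 + 96·x + 96·x^2) + (12 + 72·x + 144·x^2 + 96·x^3)·Dx + (1 + 8·x + 24·x^2 + 32·x^3 + 16·x^4)·Dx^2  (order 2).
h: a_k = 0, -18, 108, -405, 1170, -54243/20, 47061/10, -188955/56, -2492289/140, …
ICs: h(0) = 0, h′(0) = -18.

f: a_k = 2, 0, -9, 0, 27/4, 0, -81/40, 0, 729/2240, …
Change of var in L_f (x↦r) gives L₀.
h=h₀': d/dx-closure on L₀ ⇒ L.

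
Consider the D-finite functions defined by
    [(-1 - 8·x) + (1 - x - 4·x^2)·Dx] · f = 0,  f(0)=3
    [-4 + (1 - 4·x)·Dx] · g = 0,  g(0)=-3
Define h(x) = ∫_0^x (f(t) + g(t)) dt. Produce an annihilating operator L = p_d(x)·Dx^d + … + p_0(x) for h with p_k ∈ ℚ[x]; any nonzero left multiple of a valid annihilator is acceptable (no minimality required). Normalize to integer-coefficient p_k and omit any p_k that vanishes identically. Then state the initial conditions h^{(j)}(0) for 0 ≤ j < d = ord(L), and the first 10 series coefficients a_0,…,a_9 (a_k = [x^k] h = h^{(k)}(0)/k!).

f: a_k = 3, 3, 15, 27, 87, 195, 543, 1323, 3495, 8787, …
g: a_k = -3, -12, -48, -192, -768, -3072, -12288, -49152, -196608, -786432, …
f+g: L₀ = lclm(L_f,L_g), ord ≤ 1+1.
Integrate: L := L₀·Dx.
L = (8 - 288·x + 384·x^2 - 512·x^3)·Dx + (22 - 8·x - 288·x^2 + 640·x^3 - 1024·x^4)·Dx^2 + (-3 + 23·x - 56·x^2 + 32·x^3 + 128·x^4 - 256·x^5)·Dx^3  (order 3).
h: a_k = 0, 0, -9/2, -11, -165/4, -681/5, -959/2, -11745/7, -47829/8, -21457, …
ICs: h(0) = 0, h′(0) = 0, h′′(0) = -9.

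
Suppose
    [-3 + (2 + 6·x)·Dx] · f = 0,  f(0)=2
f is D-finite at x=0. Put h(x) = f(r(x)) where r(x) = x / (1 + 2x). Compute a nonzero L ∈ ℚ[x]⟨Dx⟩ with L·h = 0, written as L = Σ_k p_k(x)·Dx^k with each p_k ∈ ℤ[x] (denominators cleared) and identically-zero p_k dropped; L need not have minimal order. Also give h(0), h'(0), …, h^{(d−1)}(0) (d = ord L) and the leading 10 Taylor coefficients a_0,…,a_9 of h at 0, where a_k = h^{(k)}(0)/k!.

L = -3 + (2 + 14·x + 20·x^2)·Dx  (order 1).
h: a_k = 2, 3, -33/4, 195/8, -4965/64, 33909/128, -492501/512, 3761283/1024, -239121645/16384, 1959887265/32768, …
ICs: h(0) = 2.

f: a_k = 2, 3, -9/4, 27/8, -405/64, 1701/128, -15309/512, 72171/1024, -2814669/16384, 14073345/32768, …
h₀=f(r): pull back L_f along r ⇒ L₀.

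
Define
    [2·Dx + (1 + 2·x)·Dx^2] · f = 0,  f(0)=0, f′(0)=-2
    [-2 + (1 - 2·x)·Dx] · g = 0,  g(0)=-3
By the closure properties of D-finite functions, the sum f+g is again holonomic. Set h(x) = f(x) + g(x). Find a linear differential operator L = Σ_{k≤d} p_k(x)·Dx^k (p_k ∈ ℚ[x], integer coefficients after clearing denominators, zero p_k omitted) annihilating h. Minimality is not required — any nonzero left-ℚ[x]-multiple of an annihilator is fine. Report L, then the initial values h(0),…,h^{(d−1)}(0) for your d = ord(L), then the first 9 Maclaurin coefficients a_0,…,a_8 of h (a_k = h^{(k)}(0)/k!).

L = (-40 - 16·x)·Dx + (-8 - 64·x - 32·x^2)·Dx^2 + (3 + 2·x - 12·x^2 - 8·x^3)·Dx^3  (order 3).
h: a_k = -3, -8, -10, -80/3, -44, -512/5, -544/3, -2816/7, -736, …
ICs: h(0) = -3, h′(0) = -8, h′′(0) = -20.

f: a_k = 0, -2, 2, -8/3, 4, -32/5, 32/3, -128/7, 32, …
g: a_k = -3, -6, -12, -24, -48, -96, -192, -384, -768, …
h₀=f+g: left-lcm gives L₀, ord ≤ 3.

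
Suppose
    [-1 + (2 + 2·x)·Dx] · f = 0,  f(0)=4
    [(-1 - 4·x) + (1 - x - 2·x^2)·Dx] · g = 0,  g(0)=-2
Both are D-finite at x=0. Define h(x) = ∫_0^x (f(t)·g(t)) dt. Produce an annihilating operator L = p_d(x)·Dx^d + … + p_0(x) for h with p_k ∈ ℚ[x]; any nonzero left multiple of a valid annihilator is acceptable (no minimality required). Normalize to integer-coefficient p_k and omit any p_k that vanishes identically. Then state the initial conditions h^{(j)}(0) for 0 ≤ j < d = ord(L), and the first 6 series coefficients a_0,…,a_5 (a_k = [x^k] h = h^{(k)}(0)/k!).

f: a_k = 4, 2, -1/2, 1/4, -5/32, 7/64, …
g: a_k = -2, -2, -6, -10, -22, -42, …
f·g: L₀ = L_f ⊗_s L_g, ord ≤ 1·1.
Integrate: L := L₀·Dx.
L = (3 + 6·x)·Dx + (-2 + 2·x + 4·x^2)·Dx^2  (order 2).
h: a_k = 0, -8, -6, -9, -103/8, -1683/80, …
ICs: h(0) = 0, h′(0) = -8.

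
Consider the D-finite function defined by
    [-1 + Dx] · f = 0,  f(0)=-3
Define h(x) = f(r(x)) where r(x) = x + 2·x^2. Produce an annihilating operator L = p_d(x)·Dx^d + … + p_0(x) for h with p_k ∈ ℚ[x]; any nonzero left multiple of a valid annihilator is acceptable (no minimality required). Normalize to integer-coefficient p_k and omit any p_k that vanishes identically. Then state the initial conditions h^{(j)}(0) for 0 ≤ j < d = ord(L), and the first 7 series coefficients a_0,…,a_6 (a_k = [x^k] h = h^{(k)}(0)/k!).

f: a_k = -3, -3, -3/2, -1/2, -1/8, -1/40, -1/240, …
h₀=f(r): pull back L_f along r ⇒ L₀.
L = (-1 - 4·x) + Dx  (order 1).
h: a_k = -3, -3, -15/2, -13/2, -73/8, -281/40, -1741/240, …
ICs: h(0) = -3.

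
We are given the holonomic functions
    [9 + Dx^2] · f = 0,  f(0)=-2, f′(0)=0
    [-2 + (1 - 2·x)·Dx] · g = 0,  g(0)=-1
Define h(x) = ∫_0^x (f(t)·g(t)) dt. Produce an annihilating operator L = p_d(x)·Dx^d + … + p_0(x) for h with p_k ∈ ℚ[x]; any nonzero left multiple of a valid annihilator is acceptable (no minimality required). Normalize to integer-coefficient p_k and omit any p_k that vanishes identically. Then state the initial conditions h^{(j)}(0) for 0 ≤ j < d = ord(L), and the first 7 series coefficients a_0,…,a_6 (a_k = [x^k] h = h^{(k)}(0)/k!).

f: a_k = -2, 0, 9, 0, -27/4, 0, 81/40, …
g: a_k = -1, -2, -4, -8, -16, -32, -64, …
h₀=f·g: eliminate ⇒ L₀, order ≤ 2·1.
Integrate: L := L₀·Dx.
L = (-9 + 18·x)·Dx + 4·Dx^2 + (-1 + 2·x)·Dx^3  (order 3).
h: a_k = 0, 2, 2, -1/3, -1/2, 11/20, 11/12, …
ICs: h(0) = 0, h′(0) = 2, h′′(0) = 4.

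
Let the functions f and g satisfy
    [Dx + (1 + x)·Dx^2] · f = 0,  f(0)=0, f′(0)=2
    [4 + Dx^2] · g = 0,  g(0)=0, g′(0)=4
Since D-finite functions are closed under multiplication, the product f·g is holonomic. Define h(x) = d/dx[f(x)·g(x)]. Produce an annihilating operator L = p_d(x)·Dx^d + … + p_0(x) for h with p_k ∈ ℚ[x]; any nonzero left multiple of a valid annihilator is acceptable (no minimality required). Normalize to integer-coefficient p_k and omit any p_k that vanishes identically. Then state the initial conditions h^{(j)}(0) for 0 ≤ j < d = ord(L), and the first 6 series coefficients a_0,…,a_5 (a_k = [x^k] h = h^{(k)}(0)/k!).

f: a_k = 0, 2, -1, 2/3, -1/2, 2/5, …
g: a_k = 0, 4, 0, -8/3, 0, 8/15, …
L₀ := L_f ⊗_s L_g (sym. prod.), ord ≤ 4.
h₀' ⇒ L via d/dx closure of L₀.
L = (-56 + 896·x + 4416·x^2 + 8064·x^3 + 7136·x^4 + 3072·x^5 + 512·x^6) + (72 + 776·x + 2080·x^2 + 2400·x^3 + 1280·x^4 + 256·x^5)·Dx + (70 + 824·x + 2780·x^2 + 4416·x^3 + 3664·x^4 + 1536·x^5 + 256·x^6)·Dx^2 + (18 + 194·x + 520·x^2 + 600·x^3 + 320·x^4 + 64·x^5)·Dx^3 + (21 + 150·x + 419·x^2 + 600·x^3 + 470·x^4 + 192·x^5 + 32·x^6)·Dx^4  (order 4).
h: a_k = 0, 16, -12, -32/3, 10/3, 16/3, …
ICs: h(0) = 0, h′(0) = 16, h′′(0) = -24, h′′′(0) = -64.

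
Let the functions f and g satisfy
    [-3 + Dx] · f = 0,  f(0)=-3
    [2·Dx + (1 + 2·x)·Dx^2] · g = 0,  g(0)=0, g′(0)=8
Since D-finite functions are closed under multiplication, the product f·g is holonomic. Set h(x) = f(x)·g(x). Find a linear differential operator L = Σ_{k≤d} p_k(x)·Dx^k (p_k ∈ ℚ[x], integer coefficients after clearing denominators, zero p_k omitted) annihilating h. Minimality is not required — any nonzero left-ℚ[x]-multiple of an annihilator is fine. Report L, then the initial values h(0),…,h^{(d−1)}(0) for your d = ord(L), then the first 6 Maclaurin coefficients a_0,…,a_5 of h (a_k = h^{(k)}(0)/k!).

f: a_k = -3, -9, -27/2, -27/2, -81/8, -243/40, …
g: a_k = 0, 8, -8, 32/3, -16, 128/5, …
Product ⇒ symmetric product L₀, ord ≤ 2.
L = (3 + 18·x) + (-4 - 12·x)·Dx + (1 + 2·x)·Dx^2  (order 2).
h: a_k = 0, -24, -48, -68, -48, -249/5, …
ICs: h(0) = 0, h′(0) = -24.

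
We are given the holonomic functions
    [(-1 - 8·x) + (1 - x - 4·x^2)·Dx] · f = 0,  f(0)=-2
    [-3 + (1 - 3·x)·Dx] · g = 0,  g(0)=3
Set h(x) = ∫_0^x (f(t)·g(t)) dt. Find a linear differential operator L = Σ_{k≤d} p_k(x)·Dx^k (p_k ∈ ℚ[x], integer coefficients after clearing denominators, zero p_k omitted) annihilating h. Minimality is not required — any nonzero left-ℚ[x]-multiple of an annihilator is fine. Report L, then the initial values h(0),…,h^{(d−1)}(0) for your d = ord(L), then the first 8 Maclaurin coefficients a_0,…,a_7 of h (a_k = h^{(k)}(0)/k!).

f: a_k = -2, -2, -10, -18, -58, -130, -362, -882, …
g: a_k = 3, 9, 27, 81, 243, 729, 2187, 6561, …
L₀ := L_f ⊗_s L_g (sym. prod.), ord ≤ 1.
∫: right-multiply L₀ by Dx.
L = (-4 - 2·x + 36·x^2)·Dx + (1 - 4·x - x^2 + 12·x^3)·Dx^2  (order 2).
h: a_k = 0, -6, -12, -34, -90, -1254/5, -692, -13542/7, …
ICs: h(0) = 0, h′(0) = -6.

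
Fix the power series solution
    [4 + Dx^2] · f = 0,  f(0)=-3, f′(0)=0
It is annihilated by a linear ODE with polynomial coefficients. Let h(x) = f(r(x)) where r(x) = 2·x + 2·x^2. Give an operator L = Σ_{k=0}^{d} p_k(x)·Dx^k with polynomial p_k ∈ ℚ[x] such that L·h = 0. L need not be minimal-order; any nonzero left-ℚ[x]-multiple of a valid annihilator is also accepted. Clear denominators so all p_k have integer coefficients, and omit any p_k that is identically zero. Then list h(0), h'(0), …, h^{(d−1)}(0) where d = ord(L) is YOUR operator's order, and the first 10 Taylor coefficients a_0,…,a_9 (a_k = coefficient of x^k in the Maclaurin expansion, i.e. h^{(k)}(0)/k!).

f: a_k = -3, 0, 6, 0, -2, 0, 4/15, 0, -2/105, 0, …
L₀ from L_f via x↦r, Dx↦r'^{-1}Dx.
L = (16 + 96·x + 192·x^2 + 128·x^3) - 2·Dx + (1 + 2·x)·Dx^2  (order 2).
h: a_k = -3, 0, 24, 48, -8, -128, -2624/15, -128/5, 23008/105, 31744/105, …
ICs: h(0) = -3, h′(0) = 0.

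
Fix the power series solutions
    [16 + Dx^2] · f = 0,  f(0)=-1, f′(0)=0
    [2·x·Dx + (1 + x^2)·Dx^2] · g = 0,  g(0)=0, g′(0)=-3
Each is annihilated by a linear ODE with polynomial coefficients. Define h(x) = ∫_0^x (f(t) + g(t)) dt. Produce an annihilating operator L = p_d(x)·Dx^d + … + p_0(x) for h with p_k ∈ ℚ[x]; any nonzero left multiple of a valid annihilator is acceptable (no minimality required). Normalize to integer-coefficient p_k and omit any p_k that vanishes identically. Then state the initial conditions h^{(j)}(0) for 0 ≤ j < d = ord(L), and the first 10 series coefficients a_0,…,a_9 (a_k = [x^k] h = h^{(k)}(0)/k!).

L = (64·x + 704·x^3 + 256·x^5)·Dx^2 + (112 + 416·x^2 + 432·x^4 + 128·x^6)·Dx^3 + (4·x + 44·x^3 + 16·x^5)·Dx^4 + (7 + 26·x^2 + 27·x^4 + 8·x^6)·Dx^5  (order 5).
h: a_k = 0, -1, -3/2, 8/3, 1/4, -32/15, -1/10, 256/315, 3/56, -512/2835, …
ICs: h(0) = 0, h′(0) = -1, h′′(0) = -3, h′′′(0) = 16, h′′′′(0) = 6.

f: a_k = -1, 0, 8, 0, -32/3, 0, 256/45, 0, -512/315, 0, …
g: a_k = 0, -3, 0, 1, 0, -3/5, 0, 3/7, 0, -1/3, …
L₀ := lclm(L_f,L_g); ord L₀ ≤ 2+2.
h=∫h₀ ⇒ L = L₀·Dx.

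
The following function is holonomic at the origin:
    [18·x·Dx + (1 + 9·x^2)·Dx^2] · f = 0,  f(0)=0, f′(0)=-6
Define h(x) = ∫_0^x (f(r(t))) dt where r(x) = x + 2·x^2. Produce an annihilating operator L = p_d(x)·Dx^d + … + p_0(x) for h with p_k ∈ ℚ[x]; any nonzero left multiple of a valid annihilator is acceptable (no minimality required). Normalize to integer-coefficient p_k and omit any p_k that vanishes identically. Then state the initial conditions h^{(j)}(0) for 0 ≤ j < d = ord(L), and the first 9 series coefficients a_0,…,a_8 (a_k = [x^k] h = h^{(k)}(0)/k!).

f: a_k = 0, -6, 0, 18, 0, -486/5, 0, 4374/7, 0, …
f∘r: x↦r, Dx↦Dx/r' in L_f ⇒ L₀.
h=∫h₀ ⇒ L = L₀·Dx.
L = (-4 + 18·x + 144·x^2 + 432·x^3 + 432·x^4)·Dx^2 + (1 + 4·x + 9·x^2 + 72·x^3 + 180·x^4 + 144·x^5)·Dx^3  (order 3).
h: a_k = 0, 0, -3, -4, 9/2, 108/5, 99/5, -828/7, -11421/28, …
ICs: h(0) = 0, h′(0) = 0, h′′(0) = -6.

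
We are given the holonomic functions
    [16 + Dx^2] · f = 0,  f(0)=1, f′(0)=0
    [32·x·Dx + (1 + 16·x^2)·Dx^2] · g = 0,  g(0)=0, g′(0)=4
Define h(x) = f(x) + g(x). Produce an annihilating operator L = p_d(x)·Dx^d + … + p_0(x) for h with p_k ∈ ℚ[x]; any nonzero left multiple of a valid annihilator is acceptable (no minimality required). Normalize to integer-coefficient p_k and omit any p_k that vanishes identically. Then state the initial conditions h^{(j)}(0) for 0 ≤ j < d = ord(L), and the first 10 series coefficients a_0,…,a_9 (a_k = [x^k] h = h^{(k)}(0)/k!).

L = (-5632·x + 114688·x^3 + 131072·x^5)·Dx + (-16 + 1792·x^2 + 36864·x^4 + 65536·x^6)·Dx^2 + (-352·x + 7168·x^3 + 8192·x^5)·Dx^3 + (-1 + 112·x^2 + 2304·x^4 + 4096·x^6)·Dx^4  (order 4).
h: a_k = 1, 4, -8, -64/3, 32/3, 1024/5, -256/45, -16384/7, 512/315, 262144/9, …
ICs: h(0) = 1, h′(0) = 4, h′′(0) = -16, h′′′(0) = -128.

f: a_k = 1, 0, -8, 0, 32/3, 0, -256/45, 0, 512/315, 0, …
g: a_k = 0, 4, 0, -64/3, 0, 1024/5, 0, -16384/7, 0, 262144/9, …
f+g: L₀ = lclm(L_f,L_g), ord ≤ 2+2.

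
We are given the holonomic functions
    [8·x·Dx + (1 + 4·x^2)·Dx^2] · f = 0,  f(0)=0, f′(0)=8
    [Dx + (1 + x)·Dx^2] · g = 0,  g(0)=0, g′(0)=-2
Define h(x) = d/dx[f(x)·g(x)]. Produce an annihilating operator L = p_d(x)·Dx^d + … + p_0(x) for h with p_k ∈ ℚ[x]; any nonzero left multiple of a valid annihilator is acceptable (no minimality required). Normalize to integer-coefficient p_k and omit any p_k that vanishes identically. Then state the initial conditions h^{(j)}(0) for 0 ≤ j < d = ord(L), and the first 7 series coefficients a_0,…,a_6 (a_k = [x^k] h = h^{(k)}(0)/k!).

f: a_k = 0, 8, 0, -32/3, 0, 128/5, 0, …
g: a_k = 0, -2, 1, -2/3, 1/2, -2/5, 1/3, …
L₀ := L_f ⊗_s L_g (sym. prod.), ord ≤ 4.
Derive L from L₀ (diff closure).
L = (288 + 560·x + 3584·x^2 + 8640·x^3 + 7680·x^4 + 3328·x^5 + 1024·x^7) + (258 + 1840·x + 6992·x^2 + 19264·x^3 + 29440·x^4 + 23808·x^5 + 8960·x^6 + 3072·x^7 + 3584·x^8)·Dx + (36 + 628·x + 2496·x^2 + 6192·x^3 + 12288·x^4 + 15936·x^5 + 12288·x^6 + 5376·x^7 + 3072·x^8 + 2048·x^9)·Dx^2 + (17 + 66·x + 241·x^2 + 608·x^3 + 1152·x^4 + 1728·x^5 + 2016·x^6 + 1536·x^7 + 768·x^8 + 512·x^9 + 256·x^10)·Dx^3  (order 3).
h: a_k = 0, -32, 24, 64, -100/3, -4256/15, 2408/15, …
ICs: h(0) = 0, h′(0) = -32, h′′(0) = 48.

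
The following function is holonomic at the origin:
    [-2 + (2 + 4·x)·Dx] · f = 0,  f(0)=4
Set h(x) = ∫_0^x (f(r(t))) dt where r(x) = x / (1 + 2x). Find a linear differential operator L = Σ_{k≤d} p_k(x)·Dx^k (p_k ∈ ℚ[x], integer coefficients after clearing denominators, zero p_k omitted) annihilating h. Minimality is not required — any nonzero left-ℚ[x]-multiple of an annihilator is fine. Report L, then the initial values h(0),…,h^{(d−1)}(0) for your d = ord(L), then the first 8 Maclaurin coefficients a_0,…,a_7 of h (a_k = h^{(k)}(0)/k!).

f: a_k = 4, 4, -2, 2, -5/2, 7/2, -21/4, 33/4, …
f∘r: x↦r, Dx↦Dx/r' in L_f ⇒ L₀.
∫: right-multiply L₀ by Dx.
L = -Dx + (1 + 6·x + 8·x^2)·Dx^2  (order 2).
h: a_k = 0, 4, 2, -10/3, 13/2, -141/10, 133/4, -2353/28, …
ICs: h(0) = 0, h′(0) = 4.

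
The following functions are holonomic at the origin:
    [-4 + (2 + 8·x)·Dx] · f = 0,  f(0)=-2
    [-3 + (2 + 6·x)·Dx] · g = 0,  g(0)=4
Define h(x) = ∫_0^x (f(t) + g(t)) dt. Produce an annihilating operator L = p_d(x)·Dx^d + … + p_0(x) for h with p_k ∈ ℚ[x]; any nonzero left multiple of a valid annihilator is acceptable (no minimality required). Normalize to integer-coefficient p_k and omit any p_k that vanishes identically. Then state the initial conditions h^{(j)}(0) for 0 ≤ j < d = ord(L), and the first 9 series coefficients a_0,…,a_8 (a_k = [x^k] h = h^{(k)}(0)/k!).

L = -6·Dx + (7 + 24·x)·Dx^2 + (2 + 14·x + 24·x^2)·Dx^3  (order 3).
h: a_k = 0, 2, 1, -1/6, -5/16, 47/32, -1883/384, 3957/256, -198165/4096, …
ICs: h(0) = 0, h′(0) = 2, h′′(0) = 2.

f: a_k = -2, -4, 4, -8, 20, -56, 168, -528, 1716, …
g: a_k = 4, 6, -9/2, 27/4, -405/32, 1701/64, -15309/256, 72171/512, -2814669/8192, …
f+g: L₀ = lclm(L_f,L_g), ord ≤ 1+1.
Integrate: L := L₀·Dx.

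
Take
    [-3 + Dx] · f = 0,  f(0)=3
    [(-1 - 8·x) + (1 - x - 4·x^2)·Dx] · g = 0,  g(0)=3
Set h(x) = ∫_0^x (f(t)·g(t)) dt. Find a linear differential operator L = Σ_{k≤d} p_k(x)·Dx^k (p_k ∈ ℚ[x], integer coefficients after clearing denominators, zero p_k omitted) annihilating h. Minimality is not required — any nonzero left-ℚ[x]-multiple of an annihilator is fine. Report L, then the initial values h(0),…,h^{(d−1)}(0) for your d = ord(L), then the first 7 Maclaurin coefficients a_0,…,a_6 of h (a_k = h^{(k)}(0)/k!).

f: a_k = 3, 9, 27/2, 27/2, 81/8, 243/40, 243/80, …
g: a_k = 3, 3, 15, 27, 87, 195, 543, …
f·g: L₀ = L_f ⊗_s L_g, ord ≤ 1·1.
h=∫h₀ ⇒ L = L₀·Dx.
L = (4 + 5·x - 12·x^2)·Dx + (-1 + x + 4·x^2)·Dx^2  (order 2).
h: a_k = 0, 9, 18, 75/2, 297/4, 6219/40, 1653/5, …
ICs: h(0) = 0, h′(0) = 9.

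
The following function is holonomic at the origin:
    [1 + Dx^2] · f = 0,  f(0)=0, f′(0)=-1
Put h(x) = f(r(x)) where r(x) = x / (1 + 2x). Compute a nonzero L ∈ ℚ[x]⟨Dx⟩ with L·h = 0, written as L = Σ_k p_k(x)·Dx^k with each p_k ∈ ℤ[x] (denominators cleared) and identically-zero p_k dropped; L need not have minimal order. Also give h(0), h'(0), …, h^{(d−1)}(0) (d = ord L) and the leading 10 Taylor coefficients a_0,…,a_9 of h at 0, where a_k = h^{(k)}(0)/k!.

L = 1 + (4 + 24·x + 48·x^2 + 32·x^3)·Dx + (1 + 8·x + 24·x^2 + 32·x^3 + 16·x^4)·Dx^2  (order 2).
h: a_k = 0, -1, 2, -23/6, 7, -1441/120, 75/4, -123479/5040, 6599/360, 12104063/362880, …
ICs: h(0) = 0, h′(0) = -1.

f: a_k = 0, -1, 0, 1/6, 0, -1/120, 0, 1/5040, 0, -1/362880, …
Substitute x→r, Dx→(1/r')Dx; clear ⇒ L₀.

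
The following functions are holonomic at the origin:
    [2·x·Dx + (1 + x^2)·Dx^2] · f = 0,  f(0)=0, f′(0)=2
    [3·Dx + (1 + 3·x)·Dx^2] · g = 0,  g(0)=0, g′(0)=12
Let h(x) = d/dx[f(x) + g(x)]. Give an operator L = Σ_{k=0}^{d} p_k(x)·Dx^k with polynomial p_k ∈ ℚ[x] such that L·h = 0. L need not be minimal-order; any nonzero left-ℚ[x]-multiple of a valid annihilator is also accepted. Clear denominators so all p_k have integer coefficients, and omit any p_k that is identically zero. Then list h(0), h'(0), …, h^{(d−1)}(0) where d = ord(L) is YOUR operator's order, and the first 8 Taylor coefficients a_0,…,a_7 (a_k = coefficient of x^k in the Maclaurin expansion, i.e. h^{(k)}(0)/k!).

L = (-6 - 54·x + 18·x^2 + 18·x^3) + (-20 - 12·x - 48·x^2 + 36·x^3 + 36·x^4)·Dx + (-3 - 7·x + 6·x^2 + 2·x^3 + 9·x^4 + 9·x^5)·Dx^2  (order 2).
h: a_k = 14, -36, 106, -324, 974, -2916, 8746, -26244, …
ICs: h(0) = 14, h′(0) = -36.

f: a_k = 0, 2, 0, -2/3, 0, 2/5, 0, -2/7, …
g: a_k = 0, 12, -18, 36, -81, 972/5, -486, 8748/7, …
f+g: L₀ = lclm(L_f,L_g), ord ≤ 2+2.
Differentiate: ansatz ord ≤ ord L₀ ⇒ L.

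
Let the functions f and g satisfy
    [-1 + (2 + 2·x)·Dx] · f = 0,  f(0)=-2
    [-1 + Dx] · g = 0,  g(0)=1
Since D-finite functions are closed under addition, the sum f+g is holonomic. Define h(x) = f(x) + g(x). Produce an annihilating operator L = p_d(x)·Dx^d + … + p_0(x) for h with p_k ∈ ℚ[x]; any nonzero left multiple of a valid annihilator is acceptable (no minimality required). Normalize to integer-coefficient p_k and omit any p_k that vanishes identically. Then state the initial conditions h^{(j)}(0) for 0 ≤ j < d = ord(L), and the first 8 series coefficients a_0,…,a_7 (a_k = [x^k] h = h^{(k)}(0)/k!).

L = (3 + 2·x) + (-5 - 8·x - 4·x^2)·Dx + (2 + 6·x + 4·x^2)·Dx^2  (order 2).
h: a_k = -1, 0, 3/4, 1/24, 23/192, -89/1920, 977/23040, -10331/322560, …
ICs: h(0) = -1, h′(0) = 0.

f: a_k = -2, -1, 1/4, -1/8, 5/64, -7/128, 21/512, -33/1024, …
g: a_k = 1, 1, 1/2, 1/6, 1/24, 1/120, 1/720, 1/5040, …
f+g: L₀ = lclm(L_f,L_g), ord ≤ 1+1.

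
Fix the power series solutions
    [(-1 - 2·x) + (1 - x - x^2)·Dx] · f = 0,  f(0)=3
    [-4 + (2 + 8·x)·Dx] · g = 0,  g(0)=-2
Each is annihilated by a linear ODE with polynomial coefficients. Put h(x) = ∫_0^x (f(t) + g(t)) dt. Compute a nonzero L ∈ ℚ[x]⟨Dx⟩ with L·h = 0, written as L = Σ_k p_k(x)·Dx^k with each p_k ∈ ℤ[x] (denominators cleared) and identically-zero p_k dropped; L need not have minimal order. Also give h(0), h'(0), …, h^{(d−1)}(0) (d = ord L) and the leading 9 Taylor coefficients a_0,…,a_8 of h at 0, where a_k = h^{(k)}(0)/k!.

f: a_k = 3, 3, 6, 9, 15, 24, 39, 63, 102, …
g: a_k = -2, -4, 4, -8, 20, -56, 168, -528, 1716, …
Sum ⇒ L₀ = lclm(L_f,L_g) in ℚ(x)⟨Dx⟩.
h=∫₀ˣh₀: take L = L₀·Dx.
L = (-12 - 48·x - 48·x^2 - 40·x^3)·Dx + (8 + 30·x + 114·x^2 + 152·x^3 + 100·x^4)·Dx^2 + (1 - 5·x - 39·x^2 + 6·x^3 + 82·x^4 + 40·x^5)·Dx^3  (order 3).
h: a_k = 0, 1, -1/2, 10/3, 1/4, 7, -16/3, 207/7, -465/8, …
ICs: h(0) = 0, h′(0) = 1, h′′(0) = -1.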